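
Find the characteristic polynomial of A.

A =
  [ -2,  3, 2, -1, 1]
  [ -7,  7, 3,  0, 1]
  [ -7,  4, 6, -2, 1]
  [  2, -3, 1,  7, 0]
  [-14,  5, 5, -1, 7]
x^5 - 25*x^4 + 250*x^3 - 1250*x^2 + 3125*x - 3125

Expanding det(x·I − A) (e.g. by cofactor expansion or by noting that A is similar to its Jordan form J, which has the same characteristic polynomial as A) gives
  χ_A(x) = x^5 - 25*x^4 + 250*x^3 - 1250*x^2 + 3125*x - 3125
which factors as (x - 5)^5. The eigenvalues (with algebraic multiplicities) are λ = 5 with multiplicity 5.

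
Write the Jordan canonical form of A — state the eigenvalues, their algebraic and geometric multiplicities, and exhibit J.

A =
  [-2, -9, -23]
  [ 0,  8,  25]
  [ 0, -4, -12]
J_3(-2)

The characteristic polynomial is
  det(x·I − A) = x^3 + 6*x^2 + 12*x + 8 = (x + 2)^3

Eigenvalues and multiplicities (the geometric multiplicity of λ is n − rank(A − λI), which equals the number of Jordan blocks for λ):
  λ = -2: algebraic multiplicity = 3, geometric multiplicity = 1

Determining the block sizes for each eigenvalue:
  λ = -2: one block (gm = 1), so the single block has size am = 3 → block sizes [3]

Assembling the blocks gives a Jordan form
J =
  [-2,  1,  0]
  [ 0, -2,  1]
  [ 0,  0, -2]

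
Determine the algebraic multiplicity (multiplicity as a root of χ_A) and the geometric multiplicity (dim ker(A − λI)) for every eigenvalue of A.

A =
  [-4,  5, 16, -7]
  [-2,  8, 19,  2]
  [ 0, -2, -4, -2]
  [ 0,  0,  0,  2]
λ = 0: alg = 3, geom = 1; λ = 2: alg = 1, geom = 1

Step 1 — factor the characteristic polynomial to read off the algebraic multiplicities:
  χ_A(x) = x^3*(x - 2)

Step 2 — compute geometric multiplicities via the rank-nullity identity g(λ) = n − rank(A − λI):
  rank(A − (0)·I) = 3, so dim ker(A − (0)·I) = n − 3 = 1
  rank(A − (2)·I) = 3, so dim ker(A − (2)·I) = n − 3 = 1

Summary:
  λ = 0: algebraic multiplicity = 3, geometric multiplicity = 1
  λ = 2: algebraic multiplicity = 1, geometric multiplicity = 1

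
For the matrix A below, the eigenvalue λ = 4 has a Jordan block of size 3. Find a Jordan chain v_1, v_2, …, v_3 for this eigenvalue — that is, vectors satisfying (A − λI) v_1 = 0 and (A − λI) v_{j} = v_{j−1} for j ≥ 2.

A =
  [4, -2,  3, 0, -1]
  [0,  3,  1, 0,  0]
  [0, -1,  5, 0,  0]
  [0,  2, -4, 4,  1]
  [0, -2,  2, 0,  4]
A Jordan chain for λ = 4 of length 3:
v_1 = (1, 0, 0, 0, 0)ᵀ
v_2 = (-2, -1, -1, 2, -2)ᵀ
v_3 = (0, 1, 0, 0, 0)ᵀ

Let N = A − (4)·I. We want v_3 with N^3 v_3 = 0 but N^2 v_3 ≠ 0; then v_{j-1} := N · v_j for j = 3, …, 2.

Pick v_3 = (0, 1, 0, 0, 0)ᵀ.
Then v_2 = N · v_3 = (-2, -1, -1, 2, -2)ᵀ.
Then v_1 = N · v_2 = (1, 0, 0, 0, 0)ᵀ.

Sanity check: (A − (4)·I) v_1 = (0, 0, 0, 0, 0)ᵀ = 0. ✓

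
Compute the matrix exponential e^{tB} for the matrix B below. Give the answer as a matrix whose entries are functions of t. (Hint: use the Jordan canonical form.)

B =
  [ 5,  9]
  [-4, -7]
e^{tB} =
  [6*t*exp(-t) + exp(-t), 9*t*exp(-t)]
  [-4*t*exp(-t), -6*t*exp(-t) + exp(-t)]

Strategy: write B = P · J · P⁻¹ where J is a Jordan canonical form, so e^{tB} = P · e^{tJ} · P⁻¹, and e^{tJ} can be computed block-by-block.

B has Jordan form
J =
  [-1,  1]
  [ 0, -1]
(up to reordering of blocks).

Per-block formulas:
  For a 2×2 Jordan block J_2(-1): exp(t · J_2(-1)) = e^(-1t)·(I + t·N), where N is the 2×2 nilpotent shift.

After assembling e^{tJ} and conjugating by P, we get:

e^{tB} =
  [6*t*exp(-t) + exp(-t), 9*t*exp(-t)]
  [-4*t*exp(-t), -6*t*exp(-t) + exp(-t)]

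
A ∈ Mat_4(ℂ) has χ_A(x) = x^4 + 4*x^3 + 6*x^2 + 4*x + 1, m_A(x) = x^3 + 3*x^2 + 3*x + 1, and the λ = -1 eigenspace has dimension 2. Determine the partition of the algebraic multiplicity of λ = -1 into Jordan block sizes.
Block sizes for λ = -1: [3, 1]

Step 1 — from the characteristic polynomial, algebraic multiplicity of λ = -1 is 4. From dim ker(A − (-1)·I) = 2, there are exactly 2 Jordan blocks for λ = -1.
Step 2 — from the minimal polynomial, the factor (x + 1)^3 tells us the largest block for λ = -1 has size 3.
Step 3 — with total size 4, 2 blocks, and largest block 3, the block sizes (in nonincreasing order) are [3, 1].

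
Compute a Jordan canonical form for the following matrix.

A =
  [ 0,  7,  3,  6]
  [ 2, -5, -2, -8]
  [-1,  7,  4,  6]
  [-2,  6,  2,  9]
J_1(1) ⊕ J_1(1) ⊕ J_2(3)

The characteristic polynomial is
  det(x·I − A) = x^4 - 8*x^3 + 22*x^2 - 24*x + 9 = (x - 3)^2*(x - 1)^2

Eigenvalues and multiplicities (the geometric multiplicity of λ is n − rank(A − λI), which equals the number of Jordan blocks for λ):
  λ = 1: algebraic multiplicity = 2, geometric multiplicity = 2
  λ = 3: algebraic multiplicity = 2, geometric multiplicity = 1

Determining the block sizes for each eigenvalue:
  λ = 1: gm = am = 2, so every block has size 1 → block sizes [1, 1]
  λ = 3: one block (gm = 1), so the single block has size am = 2 → block sizes [2]

Assembling the blocks gives a Jordan form
J =
  [1, 0, 0, 0]
  [0, 1, 0, 0]
  [0, 0, 3, 1]
  [0, 0, 0, 3]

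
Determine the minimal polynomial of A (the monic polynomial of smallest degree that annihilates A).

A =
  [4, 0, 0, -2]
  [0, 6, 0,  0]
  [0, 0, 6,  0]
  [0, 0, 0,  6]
x^2 - 10*x + 24

The characteristic polynomial is χ_A(x) = (x - 6)^3*(x - 4), so the eigenvalues are known. The minimal polynomial is
  m_A(x) = Π_λ (x − λ)^{k_λ}
where k_λ is the size of the *largest* Jordan block for λ (equivalently, the smallest k with (A − λI)^k v = 0 for every generalised eigenvector v of λ).

  λ = 4: largest Jordan block has size 1, contributing (x − 4)
  λ = 6: largest Jordan block has size 1, contributing (x − 6)

So m_A(x) = (x - 6)*(x - 4) = x^2 - 10*x + 24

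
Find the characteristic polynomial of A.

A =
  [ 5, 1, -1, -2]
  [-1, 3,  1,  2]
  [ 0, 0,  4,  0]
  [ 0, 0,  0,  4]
x^4 - 16*x^3 + 96*x^2 - 256*x + 256

Expanding det(x·I − A) (e.g. by cofactor expansion or by noting that A is similar to its Jordan form J, which has the same characteristic polynomial as A) gives
  χ_A(x) = x^4 - 16*x^3 + 96*x^2 - 256*x + 256
which factors as (x - 4)^4. The eigenvalues (with algebraic multiplicities) are λ = 4 with multiplicity 4.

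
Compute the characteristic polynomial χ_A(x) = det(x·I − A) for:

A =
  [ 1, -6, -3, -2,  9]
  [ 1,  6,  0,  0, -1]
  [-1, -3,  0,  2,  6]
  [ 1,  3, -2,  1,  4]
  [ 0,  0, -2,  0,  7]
x^5 - 15*x^4 + 90*x^3 - 270*x^2 + 405*x - 243

Expanding det(x·I − A) (e.g. by cofactor expansion or by noting that A is similar to its Jordan form J, which has the same characteristic polynomial as A) gives
  χ_A(x) = x^5 - 15*x^4 + 90*x^3 - 270*x^2 + 405*x - 243
which factors as (x - 3)^5. The eigenvalues (with algebraic multiplicities) are λ = 3 with multiplicity 5.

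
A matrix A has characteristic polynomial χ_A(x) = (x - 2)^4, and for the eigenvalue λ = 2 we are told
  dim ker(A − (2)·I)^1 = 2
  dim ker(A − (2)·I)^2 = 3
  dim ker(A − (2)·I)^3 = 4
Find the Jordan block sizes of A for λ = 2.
Block sizes for λ = 2: [3, 1]

From the dimensions of kernels of powers, the number of Jordan blocks of size at least j is d_j − d_{j−1} where d_j = dim ker(N^j) (with d_0 = 0). Computing the differences gives [2, 1, 1].
The number of blocks of size exactly k is (#blocks of size ≥ k) − (#blocks of size ≥ k + 1), so the partition is: 1 block(s) of size 1, 1 block(s) of size 3.
In nonincreasing order the block sizes are [3, 1].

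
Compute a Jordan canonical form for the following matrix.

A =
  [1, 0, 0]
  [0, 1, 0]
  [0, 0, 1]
J_1(1) ⊕ J_1(1) ⊕ J_1(1)

The characteristic polynomial is
  det(x·I − A) = x^3 - 3*x^2 + 3*x - 1 = (x - 1)^3

Eigenvalues and multiplicities (the geometric multiplicity of λ is n − rank(A − λI), which equals the number of Jordan blocks for λ):
  λ = 1: algebraic multiplicity = 3, geometric multiplicity = 3

Determining the block sizes for each eigenvalue:
  λ = 1: gm = am = 3, so every block has size 1 → block sizes [1, 1, 1]

Assembling the blocks gives a Jordan form
J =
  [1, 0, 0]
  [0, 1, 0]
  [0, 0, 1]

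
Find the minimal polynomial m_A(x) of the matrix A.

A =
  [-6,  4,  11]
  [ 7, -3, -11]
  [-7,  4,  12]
x^2 - 2*x + 1

The characteristic polynomial is χ_A(x) = (x - 1)^3, so the eigenvalues are known. The minimal polynomial is
  m_A(x) = Π_λ (x − λ)^{k_λ}
where k_λ is the size of the *largest* Jordan block for λ (equivalently, the smallest k with (A − λI)^k v = 0 for every generalised eigenvector v of λ).

  λ = 1: largest Jordan block has size 2, contributing (x − 1)^2

So m_A(x) = (x - 1)^2 = x^2 - 2*x + 1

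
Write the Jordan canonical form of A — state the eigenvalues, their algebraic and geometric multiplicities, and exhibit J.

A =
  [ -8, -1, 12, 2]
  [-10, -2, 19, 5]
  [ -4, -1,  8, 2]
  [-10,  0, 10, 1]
J_1(-4) ⊕ J_3(1)

The characteristic polynomial is
  det(x·I − A) = x^4 + x^3 - 9*x^2 + 11*x - 4 = (x - 1)^3*(x + 4)

Eigenvalues and multiplicities (the geometric multiplicity of λ is n − rank(A − λI), which equals the number of Jordan blocks for λ):
  λ = -4: algebraic multiplicity = 1, geometric multiplicity = 1
  λ = 1: algebraic multiplicity = 3, geometric multiplicity = 1

Determining the block sizes for each eigenvalue:
  λ = -4: one block (gm = 1), so the single block has size am = 1 → block sizes [1]
  λ = 1: one block (gm = 1), so the single block has size am = 3 → block sizes [3]

Assembling the blocks gives a Jordan form
J =
  [-4, 0, 0, 0]
  [ 0, 1, 1, 0]
  [ 0, 0, 1, 1]
  [ 0, 0, 0, 1]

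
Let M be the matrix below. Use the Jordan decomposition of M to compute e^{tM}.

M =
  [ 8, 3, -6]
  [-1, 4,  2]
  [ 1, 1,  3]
e^{tM} =
  [3*t*exp(5*t) + exp(5*t), 3*t*exp(5*t), -6*t*exp(5*t)]
  [-t*exp(5*t), -t*exp(5*t) + exp(5*t), 2*t*exp(5*t)]
  [t*exp(5*t), t*exp(5*t), -2*t*exp(5*t) + exp(5*t)]

Strategy: write M = P · J · P⁻¹ where J is a Jordan canonical form, so e^{tM} = P · e^{tJ} · P⁻¹, and e^{tJ} can be computed block-by-block.

M has Jordan form
J =
  [5, 1, 0]
  [0, 5, 0]
  [0, 0, 5]
(up to reordering of blocks).

Per-block formulas:
  For a 2×2 Jordan block J_2(5): exp(t · J_2(5)) = e^(5t)·(I + t·N), where N is the 2×2 nilpotent shift.
  For a 1×1 block at λ = 5: exp(t · [5]) = [e^(5t)].

After assembling e^{tJ} and conjugating by P, we get:

e^{tM} =
  [3*t*exp(5*t) + exp(5*t), 3*t*exp(5*t), -6*t*exp(5*t)]
  [-t*exp(5*t), -t*exp(5*t) + exp(5*t), 2*t*exp(5*t)]
  [t*exp(5*t), t*exp(5*t), -2*t*exp(5*t) + exp(5*t)]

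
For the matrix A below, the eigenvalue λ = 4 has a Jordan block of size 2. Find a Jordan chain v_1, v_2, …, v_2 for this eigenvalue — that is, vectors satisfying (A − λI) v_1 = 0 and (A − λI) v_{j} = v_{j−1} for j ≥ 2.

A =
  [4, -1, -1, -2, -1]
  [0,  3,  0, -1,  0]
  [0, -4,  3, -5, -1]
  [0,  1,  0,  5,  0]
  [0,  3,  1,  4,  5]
A Jordan chain for λ = 4 of length 2:
v_1 = (-1, -1, -4, 1, 3)ᵀ
v_2 = (0, 1, 0, 0, 0)ᵀ

Let N = A − (4)·I. We want v_2 with N^2 v_2 = 0 but N^1 v_2 ≠ 0; then v_{j-1} := N · v_j for j = 2, …, 2.

Pick v_2 = (0, 1, 0, 0, 0)ᵀ.
Then v_1 = N · v_2 = (-1, -1, -4, 1, 3)ᵀ.

Sanity check: (A − (4)·I) v_1 = (0, 0, 0, 0, 0)ᵀ = 0. ✓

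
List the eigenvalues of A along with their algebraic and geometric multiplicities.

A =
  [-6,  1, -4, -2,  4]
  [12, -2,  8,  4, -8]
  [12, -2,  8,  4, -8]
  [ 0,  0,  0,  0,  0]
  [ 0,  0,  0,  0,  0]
λ = 0: alg = 5, geom = 4

Step 1 — factor the characteristic polynomial to read off the algebraic multiplicities:
  χ_A(x) = x^5

Step 2 — compute geometric multiplicities via the rank-nullity identity g(λ) = n − rank(A − λI):
  rank(A − (0)·I) = 1, so dim ker(A − (0)·I) = n − 1 = 4

Summary:
  λ = 0: algebraic multiplicity = 5, geometric multiplicity = 4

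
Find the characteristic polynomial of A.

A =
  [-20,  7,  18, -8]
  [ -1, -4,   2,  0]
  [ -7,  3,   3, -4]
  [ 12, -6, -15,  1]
x^4 + 20*x^3 + 150*x^2 + 500*x + 625

Expanding det(x·I − A) (e.g. by cofactor expansion or by noting that A is similar to its Jordan form J, which has the same characteristic polynomial as A) gives
  χ_A(x) = x^4 + 20*x^3 + 150*x^2 + 500*x + 625
which factors as (x + 5)^4. The eigenvalues (with algebraic multiplicities) are λ = -5 with multiplicity 4.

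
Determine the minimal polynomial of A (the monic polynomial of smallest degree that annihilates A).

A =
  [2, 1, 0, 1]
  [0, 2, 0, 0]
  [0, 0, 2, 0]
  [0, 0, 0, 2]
x^2 - 4*x + 4

The characteristic polynomial is χ_A(x) = (x - 2)^4, so the eigenvalues are known. The minimal polynomial is
  m_A(x) = Π_λ (x − λ)^{k_λ}
where k_λ is the size of the *largest* Jordan block for λ (equivalently, the smallest k with (A − λI)^k v = 0 for every generalised eigenvector v of λ).

  λ = 2: largest Jordan block has size 2, contributing (x − 2)^2

So m_A(x) = (x - 2)^2 = x^2 - 4*x + 4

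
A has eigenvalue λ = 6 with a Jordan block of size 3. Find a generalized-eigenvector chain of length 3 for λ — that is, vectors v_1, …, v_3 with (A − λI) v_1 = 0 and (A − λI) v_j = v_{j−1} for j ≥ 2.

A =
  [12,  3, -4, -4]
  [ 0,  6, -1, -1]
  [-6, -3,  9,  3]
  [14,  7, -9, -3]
A Jordan chain for λ = 6 of length 3:
v_1 = (4, -8, -12, 12)ᵀ
v_2 = (6, 0, -6, 14)ᵀ
v_3 = (1, 0, 0, 0)ᵀ

Let N = A − (6)·I. We want v_3 with N^3 v_3 = 0 but N^2 v_3 ≠ 0; then v_{j-1} := N · v_j for j = 3, …, 2.

Pick v_3 = (1, 0, 0, 0)ᵀ.
Then v_2 = N · v_3 = (6, 0, -6, 14)ᵀ.
Then v_1 = N · v_2 = (4, -8, -12, 12)ᵀ.

Sanity check: (A − (6)·I) v_1 = (0, 0, 0, 0)ᵀ = 0. ✓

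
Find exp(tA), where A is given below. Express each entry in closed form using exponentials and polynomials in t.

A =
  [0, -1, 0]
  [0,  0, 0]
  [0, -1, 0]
e^{tA} =
  [1, -t, 0]
  [0, 1, 0]
  [0, -t, 1]

Strategy: write A = P · J · P⁻¹ where J is a Jordan canonical form, so e^{tA} = P · e^{tJ} · P⁻¹, and e^{tJ} can be computed block-by-block.

A has Jordan form
J =
  [0, 1, 0]
  [0, 0, 0]
  [0, 0, 0]
(up to reordering of blocks).

Per-block formulas:
  For a 2×2 Jordan block J_2(0): exp(t · J_2(0)) = e^(0t)·(I + t·N), where N is the 2×2 nilpotent shift.
  For a 1×1 block at λ = 0: exp(t · [0]) = [e^(0t)].

After assembling e^{tJ} and conjugating by P, we get:

e^{tA} =
  [1, -t, 0]
  [0, 1, 0]
  [0, -t, 1]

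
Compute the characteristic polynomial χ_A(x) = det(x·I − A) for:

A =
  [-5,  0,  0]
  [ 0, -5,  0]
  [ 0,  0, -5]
x^3 + 15*x^2 + 75*x + 125

Expanding det(x·I − A) (e.g. by cofactor expansion or by noting that A is similar to its Jordan form J, which has the same characteristic polynomial as A) gives
  χ_A(x) = x^3 + 15*x^2 + 75*x + 125
which factors as (x + 5)^3. The eigenvalues (with algebraic multiplicities) are λ = -5 with multiplicity 3.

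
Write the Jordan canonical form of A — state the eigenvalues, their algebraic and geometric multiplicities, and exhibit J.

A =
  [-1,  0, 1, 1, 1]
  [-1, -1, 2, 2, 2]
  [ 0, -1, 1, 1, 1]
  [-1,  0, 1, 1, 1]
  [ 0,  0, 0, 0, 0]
J_3(0) ⊕ J_1(0) ⊕ J_1(0)

The characteristic polynomial is
  det(x·I − A) = x^5

Eigenvalues and multiplicities (the geometric multiplicity of λ is n − rank(A − λI), which equals the number of Jordan blocks for λ):
  λ = 0: algebraic multiplicity = 5, geometric multiplicity = 3

Determining the block sizes for each eigenvalue:
  λ = 0: with am = 5 and gm = 3, the partition is not yet determined (e.g. several partitions of 5 into 3 parts exist). Let N = A − (0)·I. Computing rank(N^1) = 2, rank(N^2) = 1, rank(N^3) = 0; the number of blocks of size ≥ j is rank(N^{j−1}) − rank(N^j), giving [3, 1, 1]. So we have 1 block(s) of size 3, 2 block(s) of size 1 → block sizes [3, 1, 1]

Assembling the blocks gives a Jordan form
J =
  [0, 1, 0, 0, 0]
  [0, 0, 1, 0, 0]
  [0, 0, 0, 0, 0]
  [0, 0, 0, 0, 0]
  [0, 0, 0, 0, 0]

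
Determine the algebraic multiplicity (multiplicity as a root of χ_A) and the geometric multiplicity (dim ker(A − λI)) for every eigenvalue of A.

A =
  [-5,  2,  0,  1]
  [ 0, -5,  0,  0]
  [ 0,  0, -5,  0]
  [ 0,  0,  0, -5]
λ = -5: alg = 4, geom = 3

Step 1 — factor the characteristic polynomial to read off the algebraic multiplicities:
  χ_A(x) = (x + 5)^4

Step 2 — compute geometric multiplicities via the rank-nullity identity g(λ) = n − rank(A − λI):
  rank(A − (-5)·I) = 1, so dim ker(A − (-5)·I) = n − 1 = 3

Summary:
  λ = -5: algebraic multiplicity = 4, geometric multiplicity = 3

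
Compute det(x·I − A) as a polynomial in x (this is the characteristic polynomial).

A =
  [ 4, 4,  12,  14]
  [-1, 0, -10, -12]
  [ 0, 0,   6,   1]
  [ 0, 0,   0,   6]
x^4 - 16*x^3 + 88*x^2 - 192*x + 144

Expanding det(x·I − A) (e.g. by cofactor expansion or by noting that A is similar to its Jordan form J, which has the same characteristic polynomial as A) gives
  χ_A(x) = x^4 - 16*x^3 + 88*x^2 - 192*x + 144
which factors as (x - 6)^2*(x - 2)^2. The eigenvalues (with algebraic multiplicities) are λ = 2 with multiplicity 2, λ = 6 with multiplicity 2.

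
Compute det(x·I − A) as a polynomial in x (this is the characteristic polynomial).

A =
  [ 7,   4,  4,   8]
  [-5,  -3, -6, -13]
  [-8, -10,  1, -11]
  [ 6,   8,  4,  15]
x^4 - 20*x^3 + 150*x^2 - 500*x + 625

Expanding det(x·I − A) (e.g. by cofactor expansion or by noting that A is similar to its Jordan form J, which has the same characteristic polynomial as A) gives
  χ_A(x) = x^4 - 20*x^3 + 150*x^2 - 500*x + 625
which factors as (x - 5)^4. The eigenvalues (with algebraic multiplicities) are λ = 5 with multiplicity 4.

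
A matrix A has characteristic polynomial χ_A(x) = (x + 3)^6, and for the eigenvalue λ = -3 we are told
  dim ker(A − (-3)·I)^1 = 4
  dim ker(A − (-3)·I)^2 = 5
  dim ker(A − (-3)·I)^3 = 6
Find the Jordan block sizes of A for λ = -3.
Block sizes for λ = -3: [3, 1, 1, 1]

From the dimensions of kernels of powers, the number of Jordan blocks of size at least j is d_j − d_{j−1} where d_j = dim ker(N^j) (with d_0 = 0). Computing the differences gives [4, 1, 1].
The number of blocks of size exactly k is (#blocks of size ≥ k) − (#blocks of size ≥ k + 1), so the partition is: 3 block(s) of size 1, 1 block(s) of size 3.
In nonincreasing order the block sizes are [3, 1, 1, 1].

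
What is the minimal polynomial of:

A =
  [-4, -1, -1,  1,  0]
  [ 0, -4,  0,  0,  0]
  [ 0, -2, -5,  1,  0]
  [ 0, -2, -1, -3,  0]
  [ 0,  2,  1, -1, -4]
x^2 + 8*x + 16

The characteristic polynomial is χ_A(x) = (x + 4)^5, so the eigenvalues are known. The minimal polynomial is
  m_A(x) = Π_λ (x − λ)^{k_λ}
where k_λ is the size of the *largest* Jordan block for λ (equivalently, the smallest k with (A − λI)^k v = 0 for every generalised eigenvector v of λ).

  λ = -4: largest Jordan block has size 2, contributing (x + 4)^2

So m_A(x) = (x + 4)^2 = x^2 + 8*x + 16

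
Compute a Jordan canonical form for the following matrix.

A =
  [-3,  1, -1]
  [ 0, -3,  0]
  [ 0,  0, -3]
J_2(-3) ⊕ J_1(-3)

The characteristic polynomial is
  det(x·I − A) = x^3 + 9*x^2 + 27*x + 27 = (x + 3)^3

Eigenvalues and multiplicities (the geometric multiplicity of λ is n − rank(A − λI), which equals the number of Jordan blocks for λ):
  λ = -3: algebraic multiplicity = 3, geometric multiplicity = 2

Determining the block sizes for each eigenvalue:
  λ = -3: 2 blocks summing to 3 forces exactly one block of size 2 and the rest size 1 → block sizes [2, 1]

Assembling the blocks gives a Jordan form
J =
  [-3,  1,  0]
  [ 0, -3,  0]
  [ 0,  0, -3]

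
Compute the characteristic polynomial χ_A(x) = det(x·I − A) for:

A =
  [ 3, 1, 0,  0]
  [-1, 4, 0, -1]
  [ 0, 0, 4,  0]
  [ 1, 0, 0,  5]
x^4 - 16*x^3 + 96*x^2 - 256*x + 256

Expanding det(x·I − A) (e.g. by cofactor expansion or by noting that A is similar to its Jordan form J, which has the same characteristic polynomial as A) gives
  χ_A(x) = x^4 - 16*x^3 + 96*x^2 - 256*x + 256
which factors as (x - 4)^4. The eigenvalues (with algebraic multiplicities) are λ = 4 with multiplicity 4.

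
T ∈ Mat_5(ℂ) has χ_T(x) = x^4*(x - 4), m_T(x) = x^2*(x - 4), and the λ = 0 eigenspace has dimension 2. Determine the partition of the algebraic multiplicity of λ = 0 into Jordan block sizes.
Block sizes for λ = 0: [2, 2]

Step 1 — from the characteristic polynomial, algebraic multiplicity of λ = 0 is 4. From dim ker(T − (0)·I) = 2, there are exactly 2 Jordan blocks for λ = 0.
Step 2 — from the minimal polynomial, the factor (x − 0)^2 tells us the largest block for λ = 0 has size 2.
Step 3 — with total size 4, 2 blocks, and largest block 2, the block sizes (in nonincreasing order) are [2, 2].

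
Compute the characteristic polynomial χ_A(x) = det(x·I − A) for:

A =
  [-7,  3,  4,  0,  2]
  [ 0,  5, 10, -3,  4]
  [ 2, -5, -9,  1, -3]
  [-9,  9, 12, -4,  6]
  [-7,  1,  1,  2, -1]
x^5 + 16*x^4 + 100*x^3 + 304*x^2 + 448*x + 256

Expanding det(x·I − A) (e.g. by cofactor expansion or by noting that A is similar to its Jordan form J, which has the same characteristic polynomial as A) gives
  χ_A(x) = x^5 + 16*x^4 + 100*x^3 + 304*x^2 + 448*x + 256
which factors as (x + 2)^2*(x + 4)^3. The eigenvalues (with algebraic multiplicities) are λ = -4 with multiplicity 3, λ = -2 with multiplicity 2.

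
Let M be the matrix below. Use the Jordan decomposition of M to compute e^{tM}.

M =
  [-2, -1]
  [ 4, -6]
e^{tM} =
  [2*t*exp(-4*t) + exp(-4*t), -t*exp(-4*t)]
  [4*t*exp(-4*t), -2*t*exp(-4*t) + exp(-4*t)]

Strategy: write M = P · J · P⁻¹ where J is a Jordan canonical form, so e^{tM} = P · e^{tJ} · P⁻¹, and e^{tJ} can be computed block-by-block.

M has Jordan form
J =
  [-4,  1]
  [ 0, -4]
(up to reordering of blocks).

Per-block formulas:
  For a 2×2 Jordan block J_2(-4): exp(t · J_2(-4)) = e^(-4t)·(I + t·N), where N is the 2×2 nilpotent shift.

After assembling e^{tJ} and conjugating by P, we get:

e^{tM} =
  [2*t*exp(-4*t) + exp(-4*t), -t*exp(-4*t)]
  [4*t*exp(-4*t), -2*t*exp(-4*t) + exp(-4*t)]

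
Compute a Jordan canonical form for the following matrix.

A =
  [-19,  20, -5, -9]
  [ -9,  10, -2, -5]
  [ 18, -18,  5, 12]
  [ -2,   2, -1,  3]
J_1(-4) ⊕ J_3(1)

The characteristic polynomial is
  det(x·I − A) = x^4 + x^3 - 9*x^2 + 11*x - 4 = (x - 1)^3*(x + 4)

Eigenvalues and multiplicities (the geometric multiplicity of λ is n − rank(A − λI), which equals the number of Jordan blocks for λ):
  λ = -4: algebraic multiplicity = 1, geometric multiplicity = 1
  λ = 1: algebraic multiplicity = 3, geometric multiplicity = 1

Determining the block sizes for each eigenvalue:
  λ = -4: one block (gm = 1), so the single block has size am = 1 → block sizes [1]
  λ = 1: one block (gm = 1), so the single block has size am = 3 → block sizes [3]

Assembling the blocks gives a Jordan form
J =
  [-4, 0, 0, 0]
  [ 0, 1, 1, 0]
  [ 0, 0, 1, 1]
  [ 0, 0, 0, 1]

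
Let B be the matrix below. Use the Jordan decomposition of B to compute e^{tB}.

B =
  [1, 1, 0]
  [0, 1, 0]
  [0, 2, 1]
e^{tB} =
  [exp(t), t*exp(t), 0]
  [0, exp(t), 0]
  [0, 2*t*exp(t), exp(t)]

Strategy: write B = P · J · P⁻¹ where J is a Jordan canonical form, so e^{tB} = P · e^{tJ} · P⁻¹, and e^{tJ} can be computed block-by-block.

B has Jordan form
J =
  [1, 1, 0]
  [0, 1, 0]
  [0, 0, 1]
(up to reordering of blocks).

Per-block formulas:
  For a 1×1 block at λ = 1: exp(t · [1]) = [e^(1t)].
  For a 2×2 Jordan block J_2(1): exp(t · J_2(1)) = e^(1t)·(I + t·N), where N is the 2×2 nilpotent shift.

After assembling e^{tJ} and conjugating by P, we get:

e^{tB} =
  [exp(t), t*exp(t), 0]
  [0, exp(t), 0]
  [0, 2*t*exp(t), exp(t)]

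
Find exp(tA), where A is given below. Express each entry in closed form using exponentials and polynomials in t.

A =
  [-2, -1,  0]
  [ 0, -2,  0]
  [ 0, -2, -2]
e^{tA} =
  [exp(-2*t), -t*exp(-2*t), 0]
  [0, exp(-2*t), 0]
  [0, -2*t*exp(-2*t), exp(-2*t)]

Strategy: write A = P · J · P⁻¹ where J is a Jordan canonical form, so e^{tA} = P · e^{tJ} · P⁻¹, and e^{tJ} can be computed block-by-block.

A has Jordan form
J =
  [-2,  1,  0]
  [ 0, -2,  0]
  [ 0,  0, -2]
(up to reordering of blocks).

Per-block formulas:
  For a 1×1 block at λ = -2: exp(t · [-2]) = [e^(-2t)].
  For a 2×2 Jordan block J_2(-2): exp(t · J_2(-2)) = e^(-2t)·(I + t·N), where N is the 2×2 nilpotent shift.

After assembling e^{tJ} and conjugating by P, we get:

e^{tA} =
  [exp(-2*t), -t*exp(-2*t), 0]
  [0, exp(-2*t), 0]
  [0, -2*t*exp(-2*t), exp(-2*t)]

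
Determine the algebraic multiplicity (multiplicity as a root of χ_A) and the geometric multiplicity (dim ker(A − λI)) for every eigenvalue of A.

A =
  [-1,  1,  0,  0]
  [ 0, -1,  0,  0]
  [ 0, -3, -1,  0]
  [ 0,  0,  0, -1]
λ = -1: alg = 4, geom = 3

Step 1 — factor the characteristic polynomial to read off the algebraic multiplicities:
  χ_A(x) = (x + 1)^4

Step 2 — compute geometric multiplicities via the rank-nullity identity g(λ) = n − rank(A − λI):
  rank(A − (-1)·I) = 1, so dim ker(A − (-1)·I) = n − 1 = 3

Summary:
  λ = -1: algebraic multiplicity = 4, geometric multiplicity = 3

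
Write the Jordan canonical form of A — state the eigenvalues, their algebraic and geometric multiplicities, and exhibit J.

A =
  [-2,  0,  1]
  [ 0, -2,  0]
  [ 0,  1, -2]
J_3(-2)

The characteristic polynomial is
  det(x·I − A) = x^3 + 6*x^2 + 12*x + 8 = (x + 2)^3

Eigenvalues and multiplicities (the geometric multiplicity of λ is n − rank(A − λI), which equals the number of Jordan blocks for λ):
  λ = -2: algebraic multiplicity = 3, geometric multiplicity = 1

Determining the block sizes for each eigenvalue:
  λ = -2: one block (gm = 1), so the single block has size am = 3 → block sizes [3]

Assembling the blocks gives a Jordan form
J =
  [-2,  1,  0]
  [ 0, -2,  1]
  [ 0,  0, -2]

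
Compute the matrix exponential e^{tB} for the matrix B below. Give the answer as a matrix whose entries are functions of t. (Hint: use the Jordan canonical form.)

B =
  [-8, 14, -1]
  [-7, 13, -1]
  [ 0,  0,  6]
e^{tB} =
  [-exp(6*t) + 2*exp(-t), 2*exp(6*t) - 2*exp(-t), -t*exp(6*t)]
  [-exp(6*t) + exp(-t), 2*exp(6*t) - exp(-t), -t*exp(6*t)]
  [0, 0, exp(6*t)]

Strategy: write B = P · J · P⁻¹ where J is a Jordan canonical form, so e^{tB} = P · e^{tJ} · P⁻¹, and e^{tJ} can be computed block-by-block.

B has Jordan form
J =
  [-1, 0, 0]
  [ 0, 6, 1]
  [ 0, 0, 6]
(up to reordering of blocks).

Per-block formulas:
  For a 1×1 block at λ = -1: exp(t · [-1]) = [e^(-1t)].
  For a 2×2 Jordan block J_2(6): exp(t · J_2(6)) = e^(6t)·(I + t·N), where N is the 2×2 nilpotent shift.

After assembling e^{tJ} and conjugating by P, we get:

e^{tB} =
  [-exp(6*t) + 2*exp(-t), 2*exp(6*t) - 2*exp(-t), -t*exp(6*t)]
  [-exp(6*t) + exp(-t), 2*exp(6*t) - exp(-t), -t*exp(6*t)]
  [0, 0, exp(6*t)]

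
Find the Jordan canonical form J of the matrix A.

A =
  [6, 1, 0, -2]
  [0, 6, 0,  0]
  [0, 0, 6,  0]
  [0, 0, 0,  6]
J_2(6) ⊕ J_1(6) ⊕ J_1(6)

The characteristic polynomial is
  det(x·I − A) = x^4 - 24*x^3 + 216*x^2 - 864*x + 1296 = (x - 6)^4

Eigenvalues and multiplicities (the geometric multiplicity of λ is n − rank(A − λI), which equals the number of Jordan blocks for λ):
  λ = 6: algebraic multiplicity = 4, geometric multiplicity = 3

Determining the block sizes for each eigenvalue:
  λ = 6: 3 blocks summing to 4 forces exactly one block of size 2 and the rest size 1 → block sizes [2, 1, 1]

Assembling the blocks gives a Jordan form
J =
  [6, 1, 0, 0]
  [0, 6, 0, 0]
  [0, 0, 6, 0]
  [0, 0, 0, 6]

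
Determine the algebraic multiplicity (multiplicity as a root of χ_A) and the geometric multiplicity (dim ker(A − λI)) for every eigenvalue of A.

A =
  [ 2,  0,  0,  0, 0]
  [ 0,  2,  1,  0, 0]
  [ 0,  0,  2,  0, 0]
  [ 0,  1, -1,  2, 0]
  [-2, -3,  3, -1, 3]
λ = 2: alg = 4, geom = 2; λ = 3: alg = 1, geom = 1

Step 1 — factor the characteristic polynomial to read off the algebraic multiplicities:
  χ_A(x) = (x - 3)*(x - 2)^4

Step 2 — compute geometric multiplicities via the rank-nullity identity g(λ) = n − rank(A − λI):
  rank(A − (2)·I) = 3, so dim ker(A − (2)·I) = n − 3 = 2
  rank(A − (3)·I) = 4, so dim ker(A − (3)·I) = n − 4 = 1

Summary:
  λ = 2: algebraic multiplicity = 4, geometric multiplicity = 2
  λ = 3: algebraic multiplicity = 1, geometric multiplicity = 1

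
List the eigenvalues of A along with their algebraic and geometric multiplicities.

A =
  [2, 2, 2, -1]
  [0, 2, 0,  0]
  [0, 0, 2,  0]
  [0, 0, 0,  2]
λ = 2: alg = 4, geom = 3

Step 1 — factor the characteristic polynomial to read off the algebraic multiplicities:
  χ_A(x) = (x - 2)^4

Step 2 — compute geometric multiplicities via the rank-nullity identity g(λ) = n − rank(A − λI):
  rank(A − (2)·I) = 1, so dim ker(A − (2)·I) = n − 1 = 3

Summary:
  λ = 2: algebraic multiplicity = 4, geometric multiplicity = 3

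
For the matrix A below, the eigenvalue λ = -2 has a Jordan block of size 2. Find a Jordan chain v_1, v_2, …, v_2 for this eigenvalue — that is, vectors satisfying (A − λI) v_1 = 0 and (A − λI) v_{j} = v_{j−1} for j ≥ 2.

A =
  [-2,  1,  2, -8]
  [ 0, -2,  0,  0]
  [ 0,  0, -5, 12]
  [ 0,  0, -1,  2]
A Jordan chain for λ = -2 of length 2:
v_1 = (1, 0, 0, 0)ᵀ
v_2 = (0, 1, 0, 0)ᵀ

Let N = A − (-2)·I. We want v_2 with N^2 v_2 = 0 but N^1 v_2 ≠ 0; then v_{j-1} := N · v_j for j = 2, …, 2.

Pick v_2 = (0, 1, 0, 0)ᵀ.
Then v_1 = N · v_2 = (1, 0, 0, 0)ᵀ.

Sanity check: (A − (-2)·I) v_1 = (0, 0, 0, 0)ᵀ = 0. ✓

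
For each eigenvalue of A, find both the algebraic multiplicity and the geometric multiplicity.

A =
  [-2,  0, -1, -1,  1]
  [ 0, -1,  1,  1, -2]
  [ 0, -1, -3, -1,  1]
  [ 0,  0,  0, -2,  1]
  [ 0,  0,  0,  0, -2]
λ = -2: alg = 5, geom = 2

Step 1 — factor the characteristic polynomial to read off the algebraic multiplicities:
  χ_A(x) = (x + 2)^5

Step 2 — compute geometric multiplicities via the rank-nullity identity g(λ) = n − rank(A − λI):
  rank(A − (-2)·I) = 3, so dim ker(A − (-2)·I) = n − 3 = 2

Summary:
  λ = -2: algebraic multiplicity = 5, geometric multiplicity = 2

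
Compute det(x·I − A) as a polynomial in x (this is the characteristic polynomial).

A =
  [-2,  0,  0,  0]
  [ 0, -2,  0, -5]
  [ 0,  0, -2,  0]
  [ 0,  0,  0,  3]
x^4 + 3*x^3 - 6*x^2 - 28*x - 24

Expanding det(x·I − A) (e.g. by cofactor expansion or by noting that A is similar to its Jordan form J, which has the same characteristic polynomial as A) gives
  χ_A(x) = x^4 + 3*x^3 - 6*x^2 - 28*x - 24
which factors as (x - 3)*(x + 2)^3. The eigenvalues (with algebraic multiplicities) are λ = -2 with multiplicity 3, λ = 3 with multiplicity 1.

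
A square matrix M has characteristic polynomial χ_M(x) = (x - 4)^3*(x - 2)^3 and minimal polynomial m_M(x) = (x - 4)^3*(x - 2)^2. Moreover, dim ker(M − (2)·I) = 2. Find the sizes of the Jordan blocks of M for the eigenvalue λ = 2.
Block sizes for λ = 2: [2, 1]

Step 1 — from the characteristic polynomial, algebraic multiplicity of λ = 2 is 3. From dim ker(M − (2)·I) = 2, there are exactly 2 Jordan blocks for λ = 2.
Step 2 — from the minimal polynomial, the factor (x − 2)^2 tells us the largest block for λ = 2 has size 2.
Step 3 — with total size 3, 2 blocks, and largest block 2, the block sizes (in nonincreasing order) are [2, 1].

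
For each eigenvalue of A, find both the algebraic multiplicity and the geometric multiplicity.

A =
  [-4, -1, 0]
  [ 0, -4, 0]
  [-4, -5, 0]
λ = -4: alg = 2, geom = 1; λ = 0: alg = 1, geom = 1

Step 1 — factor the characteristic polynomial to read off the algebraic multiplicities:
  χ_A(x) = x*(x + 4)^2

Step 2 — compute geometric multiplicities via the rank-nullity identity g(λ) = n − rank(A − λI):
  rank(A − (-4)·I) = 2, so dim ker(A − (-4)·I) = n − 2 = 1
  rank(A − (0)·I) = 2, so dim ker(A − (0)·I) = n − 2 = 1

Summary:
  λ = -4: algebraic multiplicity = 2, geometric multiplicity = 1
  λ = 0: algebraic multiplicity = 1, geometric multiplicity = 1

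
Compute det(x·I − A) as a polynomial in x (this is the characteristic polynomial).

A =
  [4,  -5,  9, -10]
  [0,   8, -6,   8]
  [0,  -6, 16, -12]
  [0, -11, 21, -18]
x^4 - 10*x^3 + 24*x^2 + 32*x - 128

Expanding det(x·I − A) (e.g. by cofactor expansion or by noting that A is similar to its Jordan form J, which has the same characteristic polynomial as A) gives
  χ_A(x) = x^4 - 10*x^3 + 24*x^2 + 32*x - 128
which factors as (x - 4)^3*(x + 2). The eigenvalues (with algebraic multiplicities) are λ = -2 with multiplicity 1, λ = 4 with multiplicity 3.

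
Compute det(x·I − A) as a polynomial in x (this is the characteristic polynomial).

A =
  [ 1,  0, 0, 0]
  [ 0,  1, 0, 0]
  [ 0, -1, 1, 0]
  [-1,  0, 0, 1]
x^4 - 4*x^3 + 6*x^2 - 4*x + 1

Expanding det(x·I − A) (e.g. by cofactor expansion or by noting that A is similar to its Jordan form J, which has the same characteristic polynomial as A) gives
  χ_A(x) = x^4 - 4*x^3 + 6*x^2 - 4*x + 1
which factors as (x - 1)^4. The eigenvalues (with algebraic multiplicities) are λ = 1 with multiplicity 4.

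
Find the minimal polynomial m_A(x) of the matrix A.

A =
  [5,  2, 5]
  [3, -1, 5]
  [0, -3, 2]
x^3 - 6*x^2 + 12*x - 8

The characteristic polynomial is χ_A(x) = (x - 2)^3, so the eigenvalues are known. The minimal polynomial is
  m_A(x) = Π_λ (x − λ)^{k_λ}
where k_λ is the size of the *largest* Jordan block for λ (equivalently, the smallest k with (A − λI)^k v = 0 for every generalised eigenvector v of λ).

  λ = 2: largest Jordan block has size 3, contributing (x − 2)^3

So m_A(x) = (x - 2)^3 = x^3 - 6*x^2 + 12*x - 8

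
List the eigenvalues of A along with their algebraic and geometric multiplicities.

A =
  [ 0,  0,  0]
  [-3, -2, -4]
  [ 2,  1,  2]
λ = 0: alg = 3, geom = 1

Step 1 — factor the characteristic polynomial to read off the algebraic multiplicities:
  χ_A(x) = x^3

Step 2 — compute geometric multiplicities via the rank-nullity identity g(λ) = n − rank(A − λI):
  rank(A − (0)·I) = 2, so dim ker(A − (0)·I) = n − 2 = 1

Summary:
  λ = 0: algebraic multiplicity = 3, geometric multiplicity = 1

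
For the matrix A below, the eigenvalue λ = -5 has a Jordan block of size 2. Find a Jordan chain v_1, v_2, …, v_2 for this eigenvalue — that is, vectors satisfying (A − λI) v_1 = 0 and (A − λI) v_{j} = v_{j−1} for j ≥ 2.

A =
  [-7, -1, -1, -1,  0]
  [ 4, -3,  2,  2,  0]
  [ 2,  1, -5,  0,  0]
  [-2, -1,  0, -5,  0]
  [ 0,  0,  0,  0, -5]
A Jordan chain for λ = -5 of length 2:
v_1 = (-2, 4, 2, -2, 0)ᵀ
v_2 = (1, 0, 0, 0, 0)ᵀ

Let N = A − (-5)·I. We want v_2 with N^2 v_2 = 0 but N^1 v_2 ≠ 0; then v_{j-1} := N · v_j for j = 2, …, 2.

Pick v_2 = (1, 0, 0, 0, 0)ᵀ.
Then v_1 = N · v_2 = (-2, 4, 2, -2, 0)ᵀ.

Sanity check: (A − (-5)·I) v_1 = (0, 0, 0, 0, 0)ᵀ = 0. ✓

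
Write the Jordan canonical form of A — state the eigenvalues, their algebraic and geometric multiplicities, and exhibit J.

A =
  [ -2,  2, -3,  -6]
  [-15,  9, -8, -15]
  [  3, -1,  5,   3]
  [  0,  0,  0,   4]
J_3(4) ⊕ J_1(4)

The characteristic polynomial is
  det(x·I − A) = x^4 - 16*x^3 + 96*x^2 - 256*x + 256 = (x - 4)^4

Eigenvalues and multiplicities (the geometric multiplicity of λ is n − rank(A − λI), which equals the number of Jordan blocks for λ):
  λ = 4: algebraic multiplicity = 4, geometric multiplicity = 2

Determining the block sizes for each eigenvalue:
  λ = 4: with am = 4 and gm = 2, the partition is not yet determined (e.g. several partitions of 4 into 2 parts exist). Let N = A − (4)·I. Computing rank(N^1) = 2, rank(N^2) = 1, rank(N^3) = 0; the number of blocks of size ≥ j is rank(N^{j−1}) − rank(N^j), giving [2, 1, 1]. So we have 1 block(s) of size 3, 1 block(s) of size 1 → block sizes [3, 1]

Assembling the blocks gives a Jordan form
J =
  [4, 1, 0, 0]
  [0, 4, 1, 0]
  [0, 0, 4, 0]
  [0, 0, 0, 4]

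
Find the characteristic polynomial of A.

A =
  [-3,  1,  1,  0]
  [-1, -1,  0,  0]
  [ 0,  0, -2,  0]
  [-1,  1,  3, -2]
x^4 + 8*x^3 + 24*x^2 + 32*x + 16

Expanding det(x·I − A) (e.g. by cofactor expansion or by noting that A is similar to its Jordan form J, which has the same characteristic polynomial as A) gives
  χ_A(x) = x^4 + 8*x^3 + 24*x^2 + 32*x + 16
which factors as (x + 2)^4. The eigenvalues (with algebraic multiplicities) are λ = -2 with multiplicity 4.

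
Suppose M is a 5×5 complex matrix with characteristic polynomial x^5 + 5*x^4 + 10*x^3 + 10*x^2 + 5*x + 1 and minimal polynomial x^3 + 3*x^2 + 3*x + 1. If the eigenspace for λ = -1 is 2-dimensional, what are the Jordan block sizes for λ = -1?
Block sizes for λ = -1: [3, 2]

Step 1 — from the characteristic polynomial, algebraic multiplicity of λ = -1 is 5. From dim ker(M − (-1)·I) = 2, there are exactly 2 Jordan blocks for λ = -1.
Step 2 — from the minimal polynomial, the factor (x + 1)^3 tells us the largest block for λ = -1 has size 3.
Step 3 — with total size 5, 2 blocks, and largest block 3, the block sizes (in nonincreasing order) are [3, 2].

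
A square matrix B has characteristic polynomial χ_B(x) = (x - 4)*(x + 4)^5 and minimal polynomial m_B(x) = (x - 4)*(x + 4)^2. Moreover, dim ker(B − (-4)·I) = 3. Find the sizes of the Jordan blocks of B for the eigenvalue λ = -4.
Block sizes for λ = -4: [2, 2, 1]

Step 1 — from the characteristic polynomial, algebraic multiplicity of λ = -4 is 5. From dim ker(B − (-4)·I) = 3, there are exactly 3 Jordan blocks for λ = -4.
Step 2 — from the minimal polynomial, the factor (x + 4)^2 tells us the largest block for λ = -4 has size 2.
Step 3 — with total size 5, 3 blocks, and largest block 2, the block sizes (in nonincreasing order) are [2, 2, 1].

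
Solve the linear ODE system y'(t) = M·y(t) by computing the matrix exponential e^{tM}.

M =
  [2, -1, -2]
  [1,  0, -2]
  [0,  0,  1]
e^{tM} =
  [t*exp(t) + exp(t), -t*exp(t), -2*t*exp(t)]
  [t*exp(t), -t*exp(t) + exp(t), -2*t*exp(t)]
  [0, 0, exp(t)]

Strategy: write M = P · J · P⁻¹ where J is a Jordan canonical form, so e^{tM} = P · e^{tJ} · P⁻¹, and e^{tJ} can be computed block-by-block.

M has Jordan form
J =
  [1, 1, 0]
  [0, 1, 0]
  [0, 0, 1]
(up to reordering of blocks).

Per-block formulas:
  For a 1×1 block at λ = 1: exp(t · [1]) = [e^(1t)].
  For a 2×2 Jordan block J_2(1): exp(t · J_2(1)) = e^(1t)·(I + t·N), where N is the 2×2 nilpotent shift.

After assembling e^{tJ} and conjugating by P, we get:

e^{tM} =
  [t*exp(t) + exp(t), -t*exp(t), -2*t*exp(t)]
  [t*exp(t), -t*exp(t) + exp(t), -2*t*exp(t)]
  [0, 0, exp(t)]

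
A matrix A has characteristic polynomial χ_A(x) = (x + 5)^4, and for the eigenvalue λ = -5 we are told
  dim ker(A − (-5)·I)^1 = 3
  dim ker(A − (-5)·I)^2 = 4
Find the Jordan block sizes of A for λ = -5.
Block sizes for λ = -5: [2, 1, 1]

From the dimensions of kernels of powers, the number of Jordan blocks of size at least j is d_j − d_{j−1} where d_j = dim ker(N^j) (with d_0 = 0). Computing the differences gives [3, 1].
The number of blocks of size exactly k is (#blocks of size ≥ k) − (#blocks of size ≥ k + 1), so the partition is: 2 block(s) of size 1, 1 block(s) of size 2.
In nonincreasing order the block sizes are [2, 1, 1].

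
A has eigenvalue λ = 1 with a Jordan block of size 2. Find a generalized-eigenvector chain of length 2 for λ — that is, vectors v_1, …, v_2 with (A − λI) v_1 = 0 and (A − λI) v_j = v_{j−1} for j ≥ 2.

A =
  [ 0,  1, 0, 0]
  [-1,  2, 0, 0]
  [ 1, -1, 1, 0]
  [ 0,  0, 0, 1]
A Jordan chain for λ = 1 of length 2:
v_1 = (-1, -1, 1, 0)ᵀ
v_2 = (1, 0, 0, 0)ᵀ

Let N = A − (1)·I. We want v_2 with N^2 v_2 = 0 but N^1 v_2 ≠ 0; then v_{j-1} := N · v_j for j = 2, …, 2.

Pick v_2 = (1, 0, 0, 0)ᵀ.
Then v_1 = N · v_2 = (-1, -1, 1, 0)ᵀ.

Sanity check: (A − (1)·I) v_1 = (0, 0, 0, 0)ᵀ = 0. ✓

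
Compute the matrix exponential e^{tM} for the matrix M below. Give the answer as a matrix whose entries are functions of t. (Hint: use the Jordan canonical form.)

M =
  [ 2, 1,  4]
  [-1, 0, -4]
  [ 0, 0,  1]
e^{tM} =
  [t*exp(t) + exp(t), t*exp(t), 4*t*exp(t)]
  [-t*exp(t), -t*exp(t) + exp(t), -4*t*exp(t)]
  [0, 0, exp(t)]

Strategy: write M = P · J · P⁻¹ where J is a Jordan canonical form, so e^{tM} = P · e^{tJ} · P⁻¹, and e^{tJ} can be computed block-by-block.

M has Jordan form
J =
  [1, 1, 0]
  [0, 1, 0]
  [0, 0, 1]
(up to reordering of blocks).

Per-block formulas:
  For a 1×1 block at λ = 1: exp(t · [1]) = [e^(1t)].
  For a 2×2 Jordan block J_2(1): exp(t · J_2(1)) = e^(1t)·(I + t·N), where N is the 2×2 nilpotent shift.

After assembling e^{tJ} and conjugating by P, we get:

e^{tM} =
  [t*exp(t) + exp(t), t*exp(t), 4*t*exp(t)]
  [-t*exp(t), -t*exp(t) + exp(t), -4*t*exp(t)]
  [0, 0, exp(t)]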